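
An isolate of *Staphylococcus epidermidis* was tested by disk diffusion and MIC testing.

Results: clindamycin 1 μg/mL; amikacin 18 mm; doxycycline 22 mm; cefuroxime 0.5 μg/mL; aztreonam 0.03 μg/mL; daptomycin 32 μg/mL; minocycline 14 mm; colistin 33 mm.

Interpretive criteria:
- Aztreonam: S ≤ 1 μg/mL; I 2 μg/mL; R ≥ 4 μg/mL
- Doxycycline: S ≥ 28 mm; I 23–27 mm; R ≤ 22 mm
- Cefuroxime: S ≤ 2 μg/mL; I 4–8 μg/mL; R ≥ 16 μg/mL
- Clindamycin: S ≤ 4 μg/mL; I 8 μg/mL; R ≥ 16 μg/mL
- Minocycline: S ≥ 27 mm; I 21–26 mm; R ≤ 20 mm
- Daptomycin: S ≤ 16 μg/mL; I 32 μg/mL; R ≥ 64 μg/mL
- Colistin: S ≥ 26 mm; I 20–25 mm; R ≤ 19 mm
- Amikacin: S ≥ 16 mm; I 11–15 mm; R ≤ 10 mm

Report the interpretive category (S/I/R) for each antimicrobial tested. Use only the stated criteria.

S, S, R, S, S, I, R, S

Clindamycin: 1 μg/mL is ≤ 4 μg/mL → S
Amikacin: 18 mm is ≥ 16 mm ⇒ S
Doxycycline 22 mm: ≤ 22 mm — R
Cefuroxime: 0.5 μg/mL is ≤ 2 μg/mL → S
Aztreonam 0.03 μg/mL: ≤ 1 μg/mL — S
Daptomycin 32 μg/mL: = 32 μg/mL ⇒ Intermediate
Minocycline: 14 mm is ≤ 20 mm → resistant
Colistin (33 mm) ≥ 26 mm — S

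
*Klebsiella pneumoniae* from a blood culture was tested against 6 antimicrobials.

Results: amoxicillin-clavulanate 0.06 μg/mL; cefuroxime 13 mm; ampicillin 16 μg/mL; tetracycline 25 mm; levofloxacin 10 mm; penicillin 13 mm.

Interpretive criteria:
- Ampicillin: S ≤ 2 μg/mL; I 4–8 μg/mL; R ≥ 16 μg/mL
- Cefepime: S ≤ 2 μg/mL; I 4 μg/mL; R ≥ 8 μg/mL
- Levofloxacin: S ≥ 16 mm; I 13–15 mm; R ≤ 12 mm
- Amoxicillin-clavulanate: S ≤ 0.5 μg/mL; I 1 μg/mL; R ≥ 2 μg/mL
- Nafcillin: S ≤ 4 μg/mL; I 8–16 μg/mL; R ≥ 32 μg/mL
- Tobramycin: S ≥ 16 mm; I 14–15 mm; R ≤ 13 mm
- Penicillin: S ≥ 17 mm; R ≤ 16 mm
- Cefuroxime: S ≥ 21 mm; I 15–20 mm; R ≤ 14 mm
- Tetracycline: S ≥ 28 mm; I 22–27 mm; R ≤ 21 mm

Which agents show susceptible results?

amoxicillin-clavulanate

Amoxicillin-clavulanate 0.06 μg/mL: ≤ 0.5 μg/mL ⇒ S
Cefuroxime: 13 mm is ≤ 14 mm ⇒ R
Ampicillin: 16 μg/mL is ≥ 16 μg/mL ⇒ R
Tetracycline: 25 mm is in 22–27 mm — intermediate
Levofloxacin (10 mm) ≤ 12 mm — Resistant
Penicillin: 13 mm is ≤ 16 mm ⇒ resistant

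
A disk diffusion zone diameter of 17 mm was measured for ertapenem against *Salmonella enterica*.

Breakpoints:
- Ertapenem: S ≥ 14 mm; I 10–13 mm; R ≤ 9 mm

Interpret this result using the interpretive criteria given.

Ertapenem 17 mm: ≥ 14 mm → Susceptible

Susceptible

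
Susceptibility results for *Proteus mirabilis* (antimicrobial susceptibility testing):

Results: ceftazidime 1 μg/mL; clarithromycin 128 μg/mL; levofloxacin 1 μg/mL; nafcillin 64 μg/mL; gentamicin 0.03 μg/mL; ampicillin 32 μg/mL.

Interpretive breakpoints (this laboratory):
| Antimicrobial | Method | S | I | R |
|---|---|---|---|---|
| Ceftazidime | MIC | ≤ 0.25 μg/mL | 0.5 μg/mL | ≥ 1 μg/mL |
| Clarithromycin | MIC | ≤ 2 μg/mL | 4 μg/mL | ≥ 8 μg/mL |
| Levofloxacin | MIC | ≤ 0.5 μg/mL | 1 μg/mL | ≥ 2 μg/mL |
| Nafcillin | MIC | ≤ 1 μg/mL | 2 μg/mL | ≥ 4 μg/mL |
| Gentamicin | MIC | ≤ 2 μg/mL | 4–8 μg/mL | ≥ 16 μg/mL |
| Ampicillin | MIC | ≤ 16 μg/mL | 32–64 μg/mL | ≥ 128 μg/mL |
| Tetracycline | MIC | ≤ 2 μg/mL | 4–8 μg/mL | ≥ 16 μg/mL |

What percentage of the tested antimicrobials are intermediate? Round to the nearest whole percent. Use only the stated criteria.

Ceftazidime (1 μg/mL) ≥ 1 μg/mL — R
Clarithromycin 128 μg/mL: ≥ 8 μg/mL → R
Levofloxacin 1 μg/mL: = 1 μg/mL ⇒ I
Nafcillin (64 μg/mL) ≥ 4 μg/mL — R
Gentamicin 0.03 μg/mL: ≤ 2 μg/mL → S
Ampicillin 32 μg/mL: in 32–64 μg/mL ⇒ intermediate
Intermediate: 2/6

33%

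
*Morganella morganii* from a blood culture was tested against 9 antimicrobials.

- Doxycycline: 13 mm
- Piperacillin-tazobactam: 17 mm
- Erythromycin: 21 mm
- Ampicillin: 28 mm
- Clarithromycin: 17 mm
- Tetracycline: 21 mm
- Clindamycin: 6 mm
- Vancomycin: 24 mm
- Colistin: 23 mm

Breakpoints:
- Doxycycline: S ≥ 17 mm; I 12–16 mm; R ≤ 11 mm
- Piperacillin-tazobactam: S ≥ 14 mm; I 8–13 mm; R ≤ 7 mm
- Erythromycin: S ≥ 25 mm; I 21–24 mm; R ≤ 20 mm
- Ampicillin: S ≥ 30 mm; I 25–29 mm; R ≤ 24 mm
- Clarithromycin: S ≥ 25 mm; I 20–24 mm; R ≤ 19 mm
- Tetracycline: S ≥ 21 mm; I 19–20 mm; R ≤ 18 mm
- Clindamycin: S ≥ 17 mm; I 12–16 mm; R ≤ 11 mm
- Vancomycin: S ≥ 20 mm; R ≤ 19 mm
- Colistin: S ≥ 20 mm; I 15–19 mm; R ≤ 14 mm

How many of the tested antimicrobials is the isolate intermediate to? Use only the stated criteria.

Doxycycline (13 mm) in 12–16 mm ⇒ intermediate
Piperacillin-tazobactam 17 mm: ≥ 14 mm ⇒ Susceptible
Erythromycin (21 mm) in 21–24 mm → Intermediate
Ampicillin 28 mm: in 25–29 mm — Intermediate
Clarithromycin: 17 mm is ≤ 19 mm ⇒ Resistant
Tetracycline 21 mm: ≥ 21 mm ⇒ Susceptible
Clindamycin: 6 mm is ≤ 11 mm — R
Vancomycin 24 mm: ≥ 20 mm — S
Colistin (23 mm) ≥ 20 mm → susceptible
Intermediate: 3

3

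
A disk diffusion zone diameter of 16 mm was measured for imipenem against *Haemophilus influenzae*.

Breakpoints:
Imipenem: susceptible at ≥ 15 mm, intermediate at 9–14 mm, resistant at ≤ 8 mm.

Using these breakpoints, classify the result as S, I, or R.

Susceptible

Imipenem: 16 mm is ≥ 15 mm → susceptible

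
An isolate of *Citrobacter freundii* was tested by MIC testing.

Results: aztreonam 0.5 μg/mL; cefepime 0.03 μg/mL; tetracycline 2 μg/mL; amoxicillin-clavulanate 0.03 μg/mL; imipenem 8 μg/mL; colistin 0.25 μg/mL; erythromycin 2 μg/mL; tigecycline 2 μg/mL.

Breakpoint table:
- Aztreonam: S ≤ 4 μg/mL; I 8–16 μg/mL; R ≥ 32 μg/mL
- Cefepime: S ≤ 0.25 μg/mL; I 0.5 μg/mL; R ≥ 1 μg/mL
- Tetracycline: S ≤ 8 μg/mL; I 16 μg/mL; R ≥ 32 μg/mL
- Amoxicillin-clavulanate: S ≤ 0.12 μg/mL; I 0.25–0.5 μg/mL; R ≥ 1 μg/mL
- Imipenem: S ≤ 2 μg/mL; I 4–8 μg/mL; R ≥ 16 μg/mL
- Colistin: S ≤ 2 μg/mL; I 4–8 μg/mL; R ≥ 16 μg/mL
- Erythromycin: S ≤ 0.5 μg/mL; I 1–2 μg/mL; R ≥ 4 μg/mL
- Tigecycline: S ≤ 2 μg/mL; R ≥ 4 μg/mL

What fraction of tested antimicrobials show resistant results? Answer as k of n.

Aztreonam (0.5 μg/mL) ≤ 4 μg/mL ⇒ S
Cefepime: 0.03 μg/mL is ≤ 0.25 μg/mL → S
Tetracycline: 2 μg/mL is ≤ 8 μg/mL — S
Amoxicillin-clavulanate (0.03 μg/mL) ≤ 0.12 μg/mL — susceptible
Imipenem: 8 μg/mL is in 4–8 μg/mL → Intermediate
Colistin (0.25 μg/mL) ≤ 2 μg/mL — susceptible
Erythromycin: 2 μg/mL is in 1–2 μg/mL ⇒ Intermediate
Tigecycline 2 μg/mL: ≤ 2 μg/mL — Susceptible
Resistant: 0/8

0 of 8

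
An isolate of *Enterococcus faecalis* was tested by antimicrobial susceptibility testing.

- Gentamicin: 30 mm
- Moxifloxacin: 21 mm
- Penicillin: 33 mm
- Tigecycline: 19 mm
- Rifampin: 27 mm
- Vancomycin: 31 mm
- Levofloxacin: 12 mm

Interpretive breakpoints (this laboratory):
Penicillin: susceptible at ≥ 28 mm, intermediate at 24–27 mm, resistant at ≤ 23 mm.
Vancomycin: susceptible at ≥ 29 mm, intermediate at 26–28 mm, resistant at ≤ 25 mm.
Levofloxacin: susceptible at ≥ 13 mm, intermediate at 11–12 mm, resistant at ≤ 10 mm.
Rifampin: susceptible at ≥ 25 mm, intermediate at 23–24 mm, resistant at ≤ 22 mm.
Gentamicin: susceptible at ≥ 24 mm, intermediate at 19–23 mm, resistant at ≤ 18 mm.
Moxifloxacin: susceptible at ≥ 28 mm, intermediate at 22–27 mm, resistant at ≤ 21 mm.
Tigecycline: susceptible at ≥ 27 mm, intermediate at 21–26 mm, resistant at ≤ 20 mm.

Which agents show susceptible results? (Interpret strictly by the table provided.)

gentamicin, penicillin, rifampin, vancomycin

Gentamicin 30 mm: ≥ 24 mm → Susceptible
Moxifloxacin: 21 mm is ≤ 21 mm — Resistant
Penicillin 33 mm: ≥ 28 mm → S
Tigecycline 19 mm: ≤ 20 mm — R
Rifampin: 27 mm is ≥ 25 mm ⇒ susceptible
Vancomycin 31 mm: ≥ 29 mm → Susceptible
Levofloxacin (12 mm) in 11–12 mm — I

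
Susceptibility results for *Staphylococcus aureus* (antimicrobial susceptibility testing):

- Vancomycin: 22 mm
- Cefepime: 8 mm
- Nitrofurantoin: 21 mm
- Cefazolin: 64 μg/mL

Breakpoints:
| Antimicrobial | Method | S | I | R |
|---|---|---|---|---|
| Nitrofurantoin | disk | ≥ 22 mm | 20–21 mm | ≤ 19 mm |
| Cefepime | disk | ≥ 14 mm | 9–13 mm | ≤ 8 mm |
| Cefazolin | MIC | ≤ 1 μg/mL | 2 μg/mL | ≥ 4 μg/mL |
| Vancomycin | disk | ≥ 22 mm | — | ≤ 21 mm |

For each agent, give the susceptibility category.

Vancomycin: 22 mm is ≥ 22 mm — S
Cefepime 8 mm: ≤ 8 mm ⇒ Resistant
Nitrofurantoin (21 mm) in 20–21 mm ⇒ Intermediate
Cefazolin (64 μg/mL) ≥ 4 μg/mL — resistant

S, R, I, R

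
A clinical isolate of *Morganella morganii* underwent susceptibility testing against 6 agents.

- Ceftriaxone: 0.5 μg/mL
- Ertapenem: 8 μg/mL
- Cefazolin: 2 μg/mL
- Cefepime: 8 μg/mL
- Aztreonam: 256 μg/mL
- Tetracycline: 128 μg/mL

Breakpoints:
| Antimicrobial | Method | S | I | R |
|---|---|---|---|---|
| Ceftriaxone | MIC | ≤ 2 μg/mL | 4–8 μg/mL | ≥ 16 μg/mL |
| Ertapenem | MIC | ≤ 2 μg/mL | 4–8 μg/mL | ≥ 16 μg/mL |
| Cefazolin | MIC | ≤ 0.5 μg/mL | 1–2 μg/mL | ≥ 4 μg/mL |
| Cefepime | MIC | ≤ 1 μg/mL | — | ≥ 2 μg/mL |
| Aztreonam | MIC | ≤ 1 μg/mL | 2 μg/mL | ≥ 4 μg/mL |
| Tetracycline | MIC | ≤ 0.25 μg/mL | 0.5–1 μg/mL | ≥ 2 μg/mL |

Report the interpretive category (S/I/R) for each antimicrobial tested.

S, I, I, R, R, R

Ceftriaxone 0.5 μg/mL: ≤ 2 μg/mL → Susceptible
Ertapenem: 8 μg/mL is in 4–8 μg/mL → I
Cefazolin (2 μg/mL) in 1–2 μg/mL → I
Cefepime (8 μg/mL) ≥ 2 μg/mL ⇒ R
Aztreonam 256 μg/mL: ≥ 4 μg/mL → Resistant
Tetracycline (128 μg/mL) ≥ 2 μg/mL → Resistant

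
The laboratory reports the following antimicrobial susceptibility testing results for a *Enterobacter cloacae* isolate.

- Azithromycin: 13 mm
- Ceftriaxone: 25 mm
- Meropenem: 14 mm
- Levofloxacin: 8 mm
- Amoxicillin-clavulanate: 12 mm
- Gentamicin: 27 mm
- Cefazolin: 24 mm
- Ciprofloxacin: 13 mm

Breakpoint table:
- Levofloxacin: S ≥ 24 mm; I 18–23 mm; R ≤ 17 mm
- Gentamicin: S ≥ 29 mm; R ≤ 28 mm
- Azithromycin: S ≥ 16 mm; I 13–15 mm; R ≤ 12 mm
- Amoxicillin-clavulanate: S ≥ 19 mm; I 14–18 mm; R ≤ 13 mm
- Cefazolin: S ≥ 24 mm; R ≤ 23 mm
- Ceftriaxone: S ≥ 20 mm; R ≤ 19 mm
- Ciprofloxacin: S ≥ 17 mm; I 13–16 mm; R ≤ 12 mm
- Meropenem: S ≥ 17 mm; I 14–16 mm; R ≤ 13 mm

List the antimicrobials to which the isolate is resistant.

Azithromycin (13 mm) in 13–15 mm ⇒ Intermediate
Ceftriaxone 25 mm: ≥ 20 mm → Susceptible
Meropenem (14 mm) in 14–16 mm — Intermediate
Levofloxacin (8 mm) ≤ 17 mm — R
Amoxicillin-clavulanate 12 mm: ≤ 13 mm — Resistant
Gentamicin: 27 mm is ≤ 28 mm → resistant
Cefazolin 24 mm: ≥ 24 mm → S
Ciprofloxacin: 13 mm is in 13–16 mm — intermediate

levofloxacin, amoxicillin-clavulanate, gentamicin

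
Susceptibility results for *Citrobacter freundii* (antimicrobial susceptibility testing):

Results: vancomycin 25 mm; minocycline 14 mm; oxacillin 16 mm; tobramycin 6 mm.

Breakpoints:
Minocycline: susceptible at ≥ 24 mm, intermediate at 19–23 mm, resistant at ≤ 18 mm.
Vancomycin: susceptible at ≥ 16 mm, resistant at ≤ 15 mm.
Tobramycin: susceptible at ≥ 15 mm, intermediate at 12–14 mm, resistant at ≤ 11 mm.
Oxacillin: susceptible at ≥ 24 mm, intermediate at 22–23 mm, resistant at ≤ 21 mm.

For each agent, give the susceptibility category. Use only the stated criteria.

S, R, R, R

Vancomycin 25 mm: ≥ 16 mm ⇒ S
Minocycline 14 mm: ≤ 18 mm ⇒ Resistant
Oxacillin: 16 mm is ≤ 21 mm → Resistant
Tobramycin (6 mm) ≤ 11 mm → resistant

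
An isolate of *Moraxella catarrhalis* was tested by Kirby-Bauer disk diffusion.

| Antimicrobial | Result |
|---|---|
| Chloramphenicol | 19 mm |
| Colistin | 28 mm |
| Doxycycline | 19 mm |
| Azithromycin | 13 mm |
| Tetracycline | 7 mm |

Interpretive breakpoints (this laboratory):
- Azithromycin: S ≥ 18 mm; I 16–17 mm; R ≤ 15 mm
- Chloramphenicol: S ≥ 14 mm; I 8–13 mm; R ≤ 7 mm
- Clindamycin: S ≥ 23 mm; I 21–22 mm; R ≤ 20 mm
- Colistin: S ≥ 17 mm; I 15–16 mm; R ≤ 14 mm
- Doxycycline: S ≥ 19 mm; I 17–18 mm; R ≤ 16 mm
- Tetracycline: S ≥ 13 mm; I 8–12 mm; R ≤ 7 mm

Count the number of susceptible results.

3

Chloramphenicol 19 mm: ≥ 14 mm — susceptible
Colistin (28 mm) ≥ 17 mm — Susceptible
Doxycycline 19 mm: ≥ 19 mm → S
Azithromycin: 13 mm is ≤ 15 mm ⇒ resistant
Tetracycline (7 mm) ≤ 7 mm ⇒ Resistant
Susceptible: 3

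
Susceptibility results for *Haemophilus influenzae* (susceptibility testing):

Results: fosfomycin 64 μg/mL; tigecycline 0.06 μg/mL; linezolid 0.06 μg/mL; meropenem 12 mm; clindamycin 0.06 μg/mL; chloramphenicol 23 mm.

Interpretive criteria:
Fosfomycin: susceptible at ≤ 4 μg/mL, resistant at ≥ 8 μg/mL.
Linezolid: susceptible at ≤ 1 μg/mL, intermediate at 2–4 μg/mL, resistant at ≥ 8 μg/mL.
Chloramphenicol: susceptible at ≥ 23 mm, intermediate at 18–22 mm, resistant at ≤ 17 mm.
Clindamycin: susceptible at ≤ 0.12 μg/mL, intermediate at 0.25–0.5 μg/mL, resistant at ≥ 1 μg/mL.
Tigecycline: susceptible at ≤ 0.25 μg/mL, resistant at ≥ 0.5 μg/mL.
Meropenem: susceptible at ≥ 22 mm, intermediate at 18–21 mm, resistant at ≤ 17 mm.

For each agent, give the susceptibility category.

Fosfomycin (64 μg/mL) ≥ 8 μg/mL ⇒ resistant
Tigecycline (0.06 μg/mL) ≤ 0.25 μg/mL ⇒ susceptible
Linezolid: 0.06 μg/mL is ≤ 1 μg/mL ⇒ Susceptible
Meropenem (12 mm) ≤ 17 mm → Resistant
Clindamycin: 0.06 μg/mL is ≤ 0.12 μg/mL → S
Chloramphenicol: 23 mm is ≥ 23 mm ⇒ susceptible

R, S, S, R, S, S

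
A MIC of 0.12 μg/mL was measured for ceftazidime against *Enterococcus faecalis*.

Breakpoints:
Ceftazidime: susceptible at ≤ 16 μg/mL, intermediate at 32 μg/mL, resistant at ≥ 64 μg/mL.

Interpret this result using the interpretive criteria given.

Susceptible

Ceftazidime (0.12 μg/mL) ≤ 16 μg/mL → susceptible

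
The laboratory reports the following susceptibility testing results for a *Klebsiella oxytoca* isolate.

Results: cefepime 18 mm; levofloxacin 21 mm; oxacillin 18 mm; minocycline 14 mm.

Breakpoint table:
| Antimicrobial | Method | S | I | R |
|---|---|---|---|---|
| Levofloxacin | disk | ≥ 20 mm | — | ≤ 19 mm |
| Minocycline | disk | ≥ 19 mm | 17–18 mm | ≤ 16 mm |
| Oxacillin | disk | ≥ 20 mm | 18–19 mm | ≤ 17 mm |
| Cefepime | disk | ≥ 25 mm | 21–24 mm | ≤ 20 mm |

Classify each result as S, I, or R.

Cefepime (18 mm) ≤ 20 mm → resistant
Levofloxacin (21 mm) ≥ 20 mm — Susceptible
Oxacillin (18 mm) in 18–19 mm — Intermediate
Minocycline (14 mm) ≤ 16 mm → R

R, S, I, R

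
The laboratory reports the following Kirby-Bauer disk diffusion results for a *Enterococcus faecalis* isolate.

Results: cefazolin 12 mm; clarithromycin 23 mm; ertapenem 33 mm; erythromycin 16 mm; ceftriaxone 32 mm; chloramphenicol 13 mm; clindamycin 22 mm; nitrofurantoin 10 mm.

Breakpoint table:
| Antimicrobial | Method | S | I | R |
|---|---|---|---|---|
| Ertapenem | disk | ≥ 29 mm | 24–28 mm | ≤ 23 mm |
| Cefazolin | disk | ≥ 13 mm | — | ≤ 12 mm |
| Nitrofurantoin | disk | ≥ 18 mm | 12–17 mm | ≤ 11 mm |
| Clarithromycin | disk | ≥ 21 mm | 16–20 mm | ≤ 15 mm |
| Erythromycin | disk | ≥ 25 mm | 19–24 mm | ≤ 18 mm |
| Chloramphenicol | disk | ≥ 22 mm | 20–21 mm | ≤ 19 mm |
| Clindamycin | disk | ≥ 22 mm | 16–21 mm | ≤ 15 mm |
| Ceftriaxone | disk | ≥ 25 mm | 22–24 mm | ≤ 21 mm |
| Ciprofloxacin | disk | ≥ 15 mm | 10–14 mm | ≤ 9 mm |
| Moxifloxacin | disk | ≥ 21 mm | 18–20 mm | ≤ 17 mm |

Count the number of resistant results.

4

Cefazolin (12 mm) ≤ 12 mm — R
Clarithromycin: 23 mm is ≥ 21 mm ⇒ susceptible
Ertapenem 33 mm: ≥ 29 mm ⇒ susceptible
Erythromycin (16 mm) ≤ 18 mm — Resistant
Ceftriaxone (32 mm) ≥ 25 mm — susceptible
Chloramphenicol 13 mm: ≤ 19 mm → Resistant
Clindamycin (22 mm) ≥ 22 mm ⇒ susceptible
Nitrofurantoin: 10 mm is ≤ 11 mm → Resistant
Resistant: 4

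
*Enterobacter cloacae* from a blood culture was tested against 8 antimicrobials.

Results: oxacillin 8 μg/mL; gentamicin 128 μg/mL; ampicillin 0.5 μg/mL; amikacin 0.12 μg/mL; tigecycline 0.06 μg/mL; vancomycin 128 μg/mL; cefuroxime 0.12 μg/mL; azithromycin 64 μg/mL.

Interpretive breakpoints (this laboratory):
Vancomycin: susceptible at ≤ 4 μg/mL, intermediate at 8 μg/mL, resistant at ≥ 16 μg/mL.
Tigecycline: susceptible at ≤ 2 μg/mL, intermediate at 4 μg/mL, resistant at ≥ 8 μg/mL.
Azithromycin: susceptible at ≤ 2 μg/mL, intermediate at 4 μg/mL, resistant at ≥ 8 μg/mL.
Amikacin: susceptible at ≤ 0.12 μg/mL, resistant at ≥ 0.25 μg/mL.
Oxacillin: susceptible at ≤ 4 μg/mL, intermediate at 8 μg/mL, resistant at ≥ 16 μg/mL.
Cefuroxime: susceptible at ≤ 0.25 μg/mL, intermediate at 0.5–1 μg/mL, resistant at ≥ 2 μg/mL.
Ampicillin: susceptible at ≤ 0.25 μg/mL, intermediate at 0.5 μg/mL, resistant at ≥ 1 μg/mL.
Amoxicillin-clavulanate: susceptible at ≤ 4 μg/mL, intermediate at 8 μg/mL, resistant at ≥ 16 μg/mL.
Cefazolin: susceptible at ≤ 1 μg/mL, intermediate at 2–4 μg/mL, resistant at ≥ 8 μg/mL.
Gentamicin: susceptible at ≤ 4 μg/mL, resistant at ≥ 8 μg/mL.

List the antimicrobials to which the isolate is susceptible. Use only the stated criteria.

amikacin, tigecycline, cefuroxime

Oxacillin: 8 μg/mL is = 8 μg/mL ⇒ Intermediate
Gentamicin (128 μg/mL) ≥ 8 μg/mL → R
Ampicillin (0.5 μg/mL) = 0.5 μg/mL → intermediate
Amikacin: 0.12 μg/mL is ≤ 0.12 μg/mL — Susceptible
Tigecycline 0.06 μg/mL: ≤ 2 μg/mL → S
Vancomycin 128 μg/mL: ≥ 16 μg/mL — Resistant
Cefuroxime 0.12 μg/mL: ≤ 0.25 μg/mL ⇒ S
Azithromycin (64 μg/mL) ≥ 8 μg/mL — Resistant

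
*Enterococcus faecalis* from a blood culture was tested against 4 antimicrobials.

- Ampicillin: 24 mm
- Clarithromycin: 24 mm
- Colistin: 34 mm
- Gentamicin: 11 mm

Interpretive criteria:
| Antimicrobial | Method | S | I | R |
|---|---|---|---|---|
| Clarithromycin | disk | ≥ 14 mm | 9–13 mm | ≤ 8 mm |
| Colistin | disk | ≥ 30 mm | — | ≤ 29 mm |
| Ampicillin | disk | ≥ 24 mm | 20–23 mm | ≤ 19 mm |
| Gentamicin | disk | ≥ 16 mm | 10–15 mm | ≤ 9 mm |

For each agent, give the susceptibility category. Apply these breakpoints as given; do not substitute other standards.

Ampicillin: 24 mm is ≥ 24 mm — Susceptible
Clarithromycin (24 mm) ≥ 14 mm ⇒ Susceptible
Colistin 34 mm: ≥ 30 mm ⇒ S
Gentamicin (11 mm) in 10–15 mm → intermediate

S, S, S, I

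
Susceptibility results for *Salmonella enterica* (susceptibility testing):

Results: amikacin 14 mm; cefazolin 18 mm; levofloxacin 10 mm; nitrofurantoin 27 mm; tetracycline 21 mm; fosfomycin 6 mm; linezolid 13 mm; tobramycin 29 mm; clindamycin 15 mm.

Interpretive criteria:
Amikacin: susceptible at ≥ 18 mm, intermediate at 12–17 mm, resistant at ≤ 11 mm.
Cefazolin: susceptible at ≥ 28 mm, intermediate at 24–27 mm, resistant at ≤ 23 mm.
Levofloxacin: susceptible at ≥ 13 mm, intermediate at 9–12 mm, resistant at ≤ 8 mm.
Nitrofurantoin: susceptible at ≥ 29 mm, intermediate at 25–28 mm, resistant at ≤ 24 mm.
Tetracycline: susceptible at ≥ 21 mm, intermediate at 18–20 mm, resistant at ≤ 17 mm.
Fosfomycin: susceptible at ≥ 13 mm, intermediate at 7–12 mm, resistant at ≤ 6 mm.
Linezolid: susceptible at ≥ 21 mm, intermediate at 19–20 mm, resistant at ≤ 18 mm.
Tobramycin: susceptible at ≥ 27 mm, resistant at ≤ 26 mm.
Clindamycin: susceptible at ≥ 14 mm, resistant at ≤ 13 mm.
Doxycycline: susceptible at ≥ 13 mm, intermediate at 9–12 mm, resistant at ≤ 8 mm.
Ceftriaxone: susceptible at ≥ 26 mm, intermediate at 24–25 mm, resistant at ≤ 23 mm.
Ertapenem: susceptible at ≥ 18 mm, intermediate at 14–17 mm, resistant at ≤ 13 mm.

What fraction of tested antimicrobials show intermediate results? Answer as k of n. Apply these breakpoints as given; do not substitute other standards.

Amikacin (14 mm) in 12–17 mm → intermediate
Cefazolin 18 mm: ≤ 23 mm ⇒ R
Levofloxacin 10 mm: in 9–12 mm — Intermediate
Nitrofurantoin 27 mm: in 25–28 mm → intermediate
Tetracycline 21 mm: ≥ 21 mm → S
Fosfomycin (6 mm) ≤ 6 mm → Resistant
Linezolid 13 mm: ≤ 18 mm ⇒ Resistant
Tobramycin: 29 mm is ≥ 27 mm ⇒ S
Clindamycin 15 mm: ≥ 14 mm — susceptible
Intermediate: 3/9

3 of 9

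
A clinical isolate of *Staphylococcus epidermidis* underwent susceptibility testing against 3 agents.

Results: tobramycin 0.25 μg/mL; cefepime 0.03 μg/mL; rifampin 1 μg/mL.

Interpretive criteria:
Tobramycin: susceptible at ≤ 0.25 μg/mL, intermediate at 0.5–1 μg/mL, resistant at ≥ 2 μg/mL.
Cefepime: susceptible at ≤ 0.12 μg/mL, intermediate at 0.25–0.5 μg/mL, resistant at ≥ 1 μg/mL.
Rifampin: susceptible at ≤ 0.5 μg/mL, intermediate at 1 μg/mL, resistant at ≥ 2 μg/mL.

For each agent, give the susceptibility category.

S, S, I

Tobramycin 0.25 μg/mL: ≤ 0.25 μg/mL → S
Cefepime: 0.03 μg/mL is ≤ 0.12 μg/mL — S
Rifampin 1 μg/mL: = 1 μg/mL — I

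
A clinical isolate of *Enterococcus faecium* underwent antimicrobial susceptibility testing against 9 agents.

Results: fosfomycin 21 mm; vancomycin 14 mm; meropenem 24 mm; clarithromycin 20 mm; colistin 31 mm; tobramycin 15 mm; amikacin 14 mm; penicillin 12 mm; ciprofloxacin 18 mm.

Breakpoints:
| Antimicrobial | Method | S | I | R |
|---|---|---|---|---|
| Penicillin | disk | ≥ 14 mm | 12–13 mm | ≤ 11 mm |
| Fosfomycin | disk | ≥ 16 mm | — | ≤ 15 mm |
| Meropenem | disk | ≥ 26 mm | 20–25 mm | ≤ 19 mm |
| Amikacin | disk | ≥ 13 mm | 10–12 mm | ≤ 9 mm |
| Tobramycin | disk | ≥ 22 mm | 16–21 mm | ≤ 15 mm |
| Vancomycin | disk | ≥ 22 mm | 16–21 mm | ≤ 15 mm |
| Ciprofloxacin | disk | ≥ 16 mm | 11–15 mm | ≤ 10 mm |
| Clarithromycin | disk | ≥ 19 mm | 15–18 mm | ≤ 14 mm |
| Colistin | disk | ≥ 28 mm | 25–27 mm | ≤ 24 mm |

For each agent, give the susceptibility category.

S, R, I, S, S, R, S, I, S

Fosfomycin: 21 mm is ≥ 16 mm → S
Vancomycin (14 mm) ≤ 15 mm ⇒ R
Meropenem: 24 mm is in 20–25 mm → intermediate
Clarithromycin: 20 mm is ≥ 19 mm ⇒ S
Colistin (31 mm) ≥ 28 mm ⇒ susceptible
Tobramycin 15 mm: ≤ 15 mm — resistant
Amikacin: 14 mm is ≥ 13 mm ⇒ Susceptible
Penicillin: 12 mm is in 12–13 mm → intermediate
Ciprofloxacin: 18 mm is ≥ 16 mm → Susceptible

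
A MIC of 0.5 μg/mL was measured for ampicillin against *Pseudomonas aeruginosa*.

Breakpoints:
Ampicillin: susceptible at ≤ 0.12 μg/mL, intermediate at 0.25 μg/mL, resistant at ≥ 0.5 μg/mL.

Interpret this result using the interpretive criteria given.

Ampicillin: 0.5 μg/mL is ≥ 0.5 μg/mL ⇒ Resistant

R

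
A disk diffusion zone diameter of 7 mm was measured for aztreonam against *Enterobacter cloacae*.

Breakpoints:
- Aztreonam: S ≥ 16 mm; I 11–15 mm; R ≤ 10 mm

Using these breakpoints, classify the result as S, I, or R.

Aztreonam 7 mm: ≤ 10 mm ⇒ resistant

R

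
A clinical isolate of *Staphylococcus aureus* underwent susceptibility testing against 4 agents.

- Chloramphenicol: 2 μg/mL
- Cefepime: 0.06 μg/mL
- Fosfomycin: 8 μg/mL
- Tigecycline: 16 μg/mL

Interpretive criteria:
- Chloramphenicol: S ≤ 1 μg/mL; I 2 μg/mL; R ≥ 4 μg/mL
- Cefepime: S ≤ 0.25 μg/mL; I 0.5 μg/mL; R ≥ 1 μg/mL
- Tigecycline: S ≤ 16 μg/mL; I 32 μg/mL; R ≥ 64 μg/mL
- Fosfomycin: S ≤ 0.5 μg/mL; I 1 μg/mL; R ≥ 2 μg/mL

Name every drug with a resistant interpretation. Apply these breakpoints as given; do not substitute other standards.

Chloramphenicol: 2 μg/mL is = 2 μg/mL ⇒ Intermediate
Cefepime 0.06 μg/mL: ≤ 0.25 μg/mL — Susceptible
Fosfomycin: 8 μg/mL is ≥ 2 μg/mL — R
Tigecycline 16 μg/mL: ≤ 16 μg/mL → susceptible

fosfomycin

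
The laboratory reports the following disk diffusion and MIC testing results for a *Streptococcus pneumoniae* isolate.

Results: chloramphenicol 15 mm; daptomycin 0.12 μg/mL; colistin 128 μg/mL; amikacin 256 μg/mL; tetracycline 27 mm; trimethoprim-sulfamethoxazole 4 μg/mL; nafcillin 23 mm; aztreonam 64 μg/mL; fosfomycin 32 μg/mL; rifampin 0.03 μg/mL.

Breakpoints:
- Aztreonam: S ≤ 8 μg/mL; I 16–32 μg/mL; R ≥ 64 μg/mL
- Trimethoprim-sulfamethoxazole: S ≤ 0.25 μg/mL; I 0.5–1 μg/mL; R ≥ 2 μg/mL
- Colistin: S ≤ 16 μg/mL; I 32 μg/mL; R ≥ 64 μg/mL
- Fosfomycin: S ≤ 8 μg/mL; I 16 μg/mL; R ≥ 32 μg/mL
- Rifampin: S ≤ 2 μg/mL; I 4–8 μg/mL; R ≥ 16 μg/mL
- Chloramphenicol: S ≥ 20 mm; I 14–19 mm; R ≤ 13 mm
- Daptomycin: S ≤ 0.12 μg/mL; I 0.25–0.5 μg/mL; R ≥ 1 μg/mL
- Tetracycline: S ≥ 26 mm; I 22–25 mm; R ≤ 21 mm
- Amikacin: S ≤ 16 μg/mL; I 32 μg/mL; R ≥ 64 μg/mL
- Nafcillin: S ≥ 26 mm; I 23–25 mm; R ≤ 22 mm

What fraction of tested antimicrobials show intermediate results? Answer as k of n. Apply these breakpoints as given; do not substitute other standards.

2 of 10

Chloramphenicol: 15 mm is in 14–19 mm → intermediate
Daptomycin 0.12 μg/mL: ≤ 0.12 μg/mL — Susceptible
Colistin (128 μg/mL) ≥ 64 μg/mL ⇒ resistant
Amikacin 256 μg/mL: ≥ 64 μg/mL ⇒ resistant
Tetracycline 27 mm: ≥ 26 mm → S
Trimethoprim-sulfamethoxazole: 4 μg/mL is ≥ 2 μg/mL ⇒ R
Nafcillin: 23 mm is in 23–25 mm → Intermediate
Aztreonam: 64 μg/mL is ≥ 64 μg/mL — R
Fosfomycin: 32 μg/mL is ≥ 32 μg/mL ⇒ resistant
Rifampin 0.03 μg/mL: ≤ 2 μg/mL — S
Intermediate: 2/10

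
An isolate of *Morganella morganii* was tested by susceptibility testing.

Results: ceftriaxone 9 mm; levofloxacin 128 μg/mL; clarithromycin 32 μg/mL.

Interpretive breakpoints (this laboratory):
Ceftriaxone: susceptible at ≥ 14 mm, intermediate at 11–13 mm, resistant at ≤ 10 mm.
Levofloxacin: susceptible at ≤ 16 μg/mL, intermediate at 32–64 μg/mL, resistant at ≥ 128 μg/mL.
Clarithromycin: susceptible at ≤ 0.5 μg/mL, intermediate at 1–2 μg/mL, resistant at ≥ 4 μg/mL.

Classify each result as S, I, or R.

R, R, R

Ceftriaxone: 9 mm is ≤ 10 mm ⇒ resistant
Levofloxacin: 128 μg/mL is ≥ 128 μg/mL — resistant
Clarithromycin (32 μg/mL) ≥ 4 μg/mL — Resistant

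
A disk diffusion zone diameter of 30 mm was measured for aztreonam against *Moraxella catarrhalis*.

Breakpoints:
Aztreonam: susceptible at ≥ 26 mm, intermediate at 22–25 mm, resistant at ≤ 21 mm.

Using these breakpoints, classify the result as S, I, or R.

S

Aztreonam: 30 mm is ≥ 26 mm ⇒ susceptible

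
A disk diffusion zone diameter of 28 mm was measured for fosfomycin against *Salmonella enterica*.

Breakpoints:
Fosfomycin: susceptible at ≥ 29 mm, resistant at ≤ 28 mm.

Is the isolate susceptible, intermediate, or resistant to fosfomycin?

R

Fosfomycin 28 mm: ≤ 28 mm ⇒ Resistant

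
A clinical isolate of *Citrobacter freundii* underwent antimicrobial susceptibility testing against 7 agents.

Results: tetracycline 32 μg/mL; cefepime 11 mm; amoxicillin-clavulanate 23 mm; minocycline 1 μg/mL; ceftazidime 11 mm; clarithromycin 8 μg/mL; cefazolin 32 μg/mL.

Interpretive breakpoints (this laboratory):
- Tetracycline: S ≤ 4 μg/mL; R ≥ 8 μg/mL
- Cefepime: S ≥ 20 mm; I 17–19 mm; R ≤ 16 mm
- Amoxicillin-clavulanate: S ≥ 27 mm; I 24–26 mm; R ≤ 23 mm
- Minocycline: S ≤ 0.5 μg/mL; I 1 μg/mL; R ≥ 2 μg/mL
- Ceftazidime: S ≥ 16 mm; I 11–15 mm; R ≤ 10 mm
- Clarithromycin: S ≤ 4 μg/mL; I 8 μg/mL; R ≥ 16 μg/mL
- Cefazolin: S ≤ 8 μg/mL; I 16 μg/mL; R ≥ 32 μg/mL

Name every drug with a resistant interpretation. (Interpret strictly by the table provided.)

tetracycline, cefepime, amoxicillin-clavulanate, cefazolin

Tetracycline (32 μg/mL) ≥ 8 μg/mL → R
Cefepime: 11 mm is ≤ 16 mm — resistant
Amoxicillin-clavulanate: 23 mm is ≤ 23 mm → R
Minocycline: 1 μg/mL is = 1 μg/mL — intermediate
Ceftazidime 11 mm: in 11–15 mm ⇒ intermediate
Clarithromycin: 8 μg/mL is = 8 μg/mL — Intermediate
Cefazolin (32 μg/mL) ≥ 32 μg/mL → R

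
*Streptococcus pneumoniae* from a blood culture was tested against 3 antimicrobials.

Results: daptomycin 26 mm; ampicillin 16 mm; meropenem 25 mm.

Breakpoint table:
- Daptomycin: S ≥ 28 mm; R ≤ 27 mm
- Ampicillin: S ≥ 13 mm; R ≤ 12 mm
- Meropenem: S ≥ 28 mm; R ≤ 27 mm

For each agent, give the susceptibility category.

R, S, R

Daptomycin 26 mm: ≤ 27 mm ⇒ R
Ampicillin (16 mm) ≥ 13 mm ⇒ S
Meropenem: 25 mm is ≤ 27 mm → Resistant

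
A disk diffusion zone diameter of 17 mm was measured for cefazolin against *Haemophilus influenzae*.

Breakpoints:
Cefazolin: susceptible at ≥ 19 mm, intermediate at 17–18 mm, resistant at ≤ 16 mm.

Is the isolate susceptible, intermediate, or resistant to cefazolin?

Intermediate

Cefazolin 17 mm: in 17–18 mm — intermediate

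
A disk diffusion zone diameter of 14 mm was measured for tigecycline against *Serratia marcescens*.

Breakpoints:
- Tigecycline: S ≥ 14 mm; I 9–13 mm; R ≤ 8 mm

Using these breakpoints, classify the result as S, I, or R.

Tigecycline 14 mm: ≥ 14 mm ⇒ susceptible

Susceptible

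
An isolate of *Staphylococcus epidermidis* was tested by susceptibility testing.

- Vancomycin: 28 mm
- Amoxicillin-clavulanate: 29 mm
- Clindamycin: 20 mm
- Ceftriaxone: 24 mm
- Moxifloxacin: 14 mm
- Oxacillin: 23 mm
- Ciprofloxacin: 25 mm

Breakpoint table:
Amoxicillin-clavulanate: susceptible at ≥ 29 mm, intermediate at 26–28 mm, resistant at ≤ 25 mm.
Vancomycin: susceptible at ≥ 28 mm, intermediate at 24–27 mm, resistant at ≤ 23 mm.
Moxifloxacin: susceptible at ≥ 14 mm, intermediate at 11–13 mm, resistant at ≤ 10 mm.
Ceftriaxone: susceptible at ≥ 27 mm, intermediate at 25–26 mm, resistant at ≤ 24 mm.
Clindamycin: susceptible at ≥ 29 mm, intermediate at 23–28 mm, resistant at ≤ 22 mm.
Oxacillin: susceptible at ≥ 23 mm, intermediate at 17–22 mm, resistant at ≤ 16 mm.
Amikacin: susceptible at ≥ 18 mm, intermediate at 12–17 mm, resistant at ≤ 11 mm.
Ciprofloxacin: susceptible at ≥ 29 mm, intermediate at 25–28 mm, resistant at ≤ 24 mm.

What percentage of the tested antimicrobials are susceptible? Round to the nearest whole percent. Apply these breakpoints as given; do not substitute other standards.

Vancomycin (28 mm) ≥ 28 mm ⇒ S
Amoxicillin-clavulanate: 29 mm is ≥ 29 mm → S
Clindamycin (20 mm) ≤ 22 mm ⇒ Resistant
Ceftriaxone (24 mm) ≤ 24 mm — resistant
Moxifloxacin: 14 mm is ≥ 14 mm ⇒ Susceptible
Oxacillin: 23 mm is ≥ 23 mm ⇒ susceptible
Ciprofloxacin 25 mm: in 25–28 mm → Intermediate
Susceptible: 4/7

57%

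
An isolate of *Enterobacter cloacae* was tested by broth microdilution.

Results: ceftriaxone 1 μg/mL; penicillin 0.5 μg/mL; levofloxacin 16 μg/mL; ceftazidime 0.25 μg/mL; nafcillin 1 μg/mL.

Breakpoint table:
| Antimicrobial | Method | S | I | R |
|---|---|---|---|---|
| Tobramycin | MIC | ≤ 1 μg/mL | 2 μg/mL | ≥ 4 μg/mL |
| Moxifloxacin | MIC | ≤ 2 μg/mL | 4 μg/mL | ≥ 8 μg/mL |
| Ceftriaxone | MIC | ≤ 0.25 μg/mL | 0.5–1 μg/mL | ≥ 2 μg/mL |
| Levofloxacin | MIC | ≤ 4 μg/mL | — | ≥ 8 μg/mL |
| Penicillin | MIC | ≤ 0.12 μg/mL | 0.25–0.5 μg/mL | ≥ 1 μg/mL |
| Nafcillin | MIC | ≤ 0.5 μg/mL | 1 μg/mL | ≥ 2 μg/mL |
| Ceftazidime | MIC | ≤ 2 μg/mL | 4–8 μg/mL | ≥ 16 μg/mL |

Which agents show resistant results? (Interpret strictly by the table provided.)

Ceftriaxone: 1 μg/mL is in 0.5–1 μg/mL — Intermediate
Penicillin: 0.5 μg/mL is in 0.25–0.5 μg/mL ⇒ Intermediate
Levofloxacin (16 μg/mL) ≥ 8 μg/mL — Resistant
Ceftazidime: 0.25 μg/mL is ≤ 2 μg/mL — S
Nafcillin (1 μg/mL) = 1 μg/mL — I

levofloxacin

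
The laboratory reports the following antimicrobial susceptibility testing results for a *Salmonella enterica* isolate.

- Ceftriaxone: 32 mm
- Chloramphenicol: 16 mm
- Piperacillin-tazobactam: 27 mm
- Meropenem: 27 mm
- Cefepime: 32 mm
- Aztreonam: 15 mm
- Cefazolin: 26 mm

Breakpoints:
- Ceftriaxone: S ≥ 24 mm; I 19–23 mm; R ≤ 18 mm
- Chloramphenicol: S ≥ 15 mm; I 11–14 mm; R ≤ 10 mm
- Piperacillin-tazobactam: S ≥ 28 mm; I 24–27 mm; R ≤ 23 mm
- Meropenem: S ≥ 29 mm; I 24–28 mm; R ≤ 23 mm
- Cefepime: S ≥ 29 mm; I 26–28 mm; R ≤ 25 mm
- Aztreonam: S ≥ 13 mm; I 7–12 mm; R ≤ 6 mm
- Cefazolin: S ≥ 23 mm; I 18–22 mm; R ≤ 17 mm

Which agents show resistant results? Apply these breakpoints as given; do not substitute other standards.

none

Ceftriaxone (32 mm) ≥ 24 mm ⇒ susceptible
Chloramphenicol 16 mm: ≥ 15 mm ⇒ susceptible
Piperacillin-tazobactam (27 mm) in 24–27 mm → I
Meropenem (27 mm) in 24–28 mm → intermediate
Cefepime (32 mm) ≥ 29 mm — Susceptible
Aztreonam (15 mm) ≥ 13 mm — susceptible
Cefazolin (26 mm) ≥ 23 mm ⇒ Susceptible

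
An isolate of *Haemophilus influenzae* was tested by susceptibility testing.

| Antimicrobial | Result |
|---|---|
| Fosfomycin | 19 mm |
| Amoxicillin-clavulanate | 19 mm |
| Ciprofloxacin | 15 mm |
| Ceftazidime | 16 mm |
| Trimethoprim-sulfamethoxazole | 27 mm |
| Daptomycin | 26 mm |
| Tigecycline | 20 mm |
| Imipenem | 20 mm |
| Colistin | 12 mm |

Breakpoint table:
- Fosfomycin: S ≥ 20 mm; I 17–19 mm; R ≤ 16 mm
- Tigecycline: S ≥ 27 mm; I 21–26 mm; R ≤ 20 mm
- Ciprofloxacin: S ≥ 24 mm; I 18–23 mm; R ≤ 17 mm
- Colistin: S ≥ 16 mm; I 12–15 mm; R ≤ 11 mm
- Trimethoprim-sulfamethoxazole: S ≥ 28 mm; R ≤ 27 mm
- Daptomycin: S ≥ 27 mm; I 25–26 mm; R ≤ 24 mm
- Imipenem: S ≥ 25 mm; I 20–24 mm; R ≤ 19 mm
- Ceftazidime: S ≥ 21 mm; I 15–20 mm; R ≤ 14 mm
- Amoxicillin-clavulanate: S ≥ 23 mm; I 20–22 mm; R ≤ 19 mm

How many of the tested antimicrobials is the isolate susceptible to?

0

Fosfomycin (19 mm) in 17–19 mm → I
Amoxicillin-clavulanate 19 mm: ≤ 19 mm — R
Ciprofloxacin (15 mm) ≤ 17 mm → R
Ceftazidime 16 mm: in 15–20 mm — Intermediate
Trimethoprim-sulfamethoxazole: 27 mm is ≤ 27 mm — resistant
Daptomycin (26 mm) in 25–26 mm → I
Tigecycline: 20 mm is ≤ 20 mm ⇒ resistant
Imipenem 20 mm: in 20–24 mm — Intermediate
Colistin (12 mm) in 12–15 mm → I
Susceptible: 0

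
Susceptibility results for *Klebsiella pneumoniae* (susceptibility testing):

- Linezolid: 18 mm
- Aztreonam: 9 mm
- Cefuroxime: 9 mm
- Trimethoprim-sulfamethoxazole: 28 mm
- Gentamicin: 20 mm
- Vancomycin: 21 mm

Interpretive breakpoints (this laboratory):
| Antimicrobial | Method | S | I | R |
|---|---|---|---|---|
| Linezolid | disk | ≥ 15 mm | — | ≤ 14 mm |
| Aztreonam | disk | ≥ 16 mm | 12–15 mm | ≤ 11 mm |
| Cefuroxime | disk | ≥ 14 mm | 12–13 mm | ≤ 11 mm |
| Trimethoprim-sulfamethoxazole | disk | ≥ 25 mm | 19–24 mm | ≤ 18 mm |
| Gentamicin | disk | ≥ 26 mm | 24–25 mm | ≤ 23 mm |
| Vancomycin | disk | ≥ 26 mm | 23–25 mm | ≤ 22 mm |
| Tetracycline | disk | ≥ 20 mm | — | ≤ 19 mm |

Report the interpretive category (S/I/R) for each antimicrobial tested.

S, R, R, S, R, R

Linezolid 18 mm: ≥ 15 mm → susceptible
Aztreonam 9 mm: ≤ 11 mm — R
Cefuroxime (9 mm) ≤ 11 mm — Resistant
Trimethoprim-sulfamethoxazole: 28 mm is ≥ 25 mm — susceptible
Gentamicin: 20 mm is ≤ 23 mm — R
Vancomycin (21 mm) ≤ 22 mm ⇒ Resistant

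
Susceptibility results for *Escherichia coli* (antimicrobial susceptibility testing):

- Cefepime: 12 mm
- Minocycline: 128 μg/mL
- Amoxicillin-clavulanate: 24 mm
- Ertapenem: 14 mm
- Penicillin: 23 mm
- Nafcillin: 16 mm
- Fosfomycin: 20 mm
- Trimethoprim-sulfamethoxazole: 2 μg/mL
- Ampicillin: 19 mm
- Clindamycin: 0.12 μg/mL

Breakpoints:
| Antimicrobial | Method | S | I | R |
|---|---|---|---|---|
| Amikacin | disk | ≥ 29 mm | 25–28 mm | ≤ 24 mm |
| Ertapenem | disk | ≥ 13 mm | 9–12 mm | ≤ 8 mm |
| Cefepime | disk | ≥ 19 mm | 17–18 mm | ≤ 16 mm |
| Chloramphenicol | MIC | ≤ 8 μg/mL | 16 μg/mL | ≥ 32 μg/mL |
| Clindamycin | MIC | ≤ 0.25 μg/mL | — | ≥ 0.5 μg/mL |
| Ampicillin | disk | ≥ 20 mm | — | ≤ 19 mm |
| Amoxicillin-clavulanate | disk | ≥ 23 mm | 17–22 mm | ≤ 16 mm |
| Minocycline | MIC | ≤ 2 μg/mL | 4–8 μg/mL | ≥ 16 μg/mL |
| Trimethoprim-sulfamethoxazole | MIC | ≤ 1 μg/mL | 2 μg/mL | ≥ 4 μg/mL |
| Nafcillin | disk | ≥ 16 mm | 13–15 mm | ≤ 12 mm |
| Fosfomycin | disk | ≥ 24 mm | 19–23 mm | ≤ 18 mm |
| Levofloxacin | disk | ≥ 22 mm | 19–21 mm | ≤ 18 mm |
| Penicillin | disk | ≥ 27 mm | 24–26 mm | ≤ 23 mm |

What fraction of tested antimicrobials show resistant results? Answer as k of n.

Cefepime: 12 mm is ≤ 16 mm → resistant
Minocycline 128 μg/mL: ≥ 16 μg/mL ⇒ R
Amoxicillin-clavulanate 24 mm: ≥ 23 mm — S
Ertapenem (14 mm) ≥ 13 mm — susceptible
Penicillin: 23 mm is ≤ 23 mm → Resistant
Nafcillin: 16 mm is ≥ 16 mm ⇒ Susceptible
Fosfomycin: 20 mm is in 19–23 mm ⇒ intermediate
Trimethoprim-sulfamethoxazole (2 μg/mL) = 2 μg/mL — Intermediate
Ampicillin (19 mm) ≤ 19 mm ⇒ R
Clindamycin (0.12 μg/mL) ≤ 0.25 μg/mL → susceptible
Resistant: 4/10

4 of 10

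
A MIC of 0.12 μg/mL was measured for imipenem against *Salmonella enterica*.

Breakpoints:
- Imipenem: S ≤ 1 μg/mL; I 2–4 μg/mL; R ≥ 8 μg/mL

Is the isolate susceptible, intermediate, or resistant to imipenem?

Imipenem 0.12 μg/mL: ≤ 1 μg/mL ⇒ Susceptible

S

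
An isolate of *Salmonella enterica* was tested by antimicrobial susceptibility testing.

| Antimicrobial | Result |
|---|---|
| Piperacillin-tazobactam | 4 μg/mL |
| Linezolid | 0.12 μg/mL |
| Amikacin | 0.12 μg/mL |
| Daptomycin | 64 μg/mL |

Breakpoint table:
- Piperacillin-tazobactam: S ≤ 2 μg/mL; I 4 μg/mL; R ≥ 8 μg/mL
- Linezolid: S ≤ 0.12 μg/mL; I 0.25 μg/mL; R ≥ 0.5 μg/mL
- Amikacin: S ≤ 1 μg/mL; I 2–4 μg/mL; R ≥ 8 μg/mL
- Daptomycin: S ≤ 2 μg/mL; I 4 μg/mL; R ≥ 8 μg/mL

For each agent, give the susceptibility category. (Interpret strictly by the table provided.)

I, S, S, R

Piperacillin-tazobactam (4 μg/mL) = 4 μg/mL → Intermediate
Linezolid: 0.12 μg/mL is ≤ 0.12 μg/mL → susceptible
Amikacin 0.12 μg/mL: ≤ 1 μg/mL — S
Daptomycin 64 μg/mL: ≥ 8 μg/mL — resistant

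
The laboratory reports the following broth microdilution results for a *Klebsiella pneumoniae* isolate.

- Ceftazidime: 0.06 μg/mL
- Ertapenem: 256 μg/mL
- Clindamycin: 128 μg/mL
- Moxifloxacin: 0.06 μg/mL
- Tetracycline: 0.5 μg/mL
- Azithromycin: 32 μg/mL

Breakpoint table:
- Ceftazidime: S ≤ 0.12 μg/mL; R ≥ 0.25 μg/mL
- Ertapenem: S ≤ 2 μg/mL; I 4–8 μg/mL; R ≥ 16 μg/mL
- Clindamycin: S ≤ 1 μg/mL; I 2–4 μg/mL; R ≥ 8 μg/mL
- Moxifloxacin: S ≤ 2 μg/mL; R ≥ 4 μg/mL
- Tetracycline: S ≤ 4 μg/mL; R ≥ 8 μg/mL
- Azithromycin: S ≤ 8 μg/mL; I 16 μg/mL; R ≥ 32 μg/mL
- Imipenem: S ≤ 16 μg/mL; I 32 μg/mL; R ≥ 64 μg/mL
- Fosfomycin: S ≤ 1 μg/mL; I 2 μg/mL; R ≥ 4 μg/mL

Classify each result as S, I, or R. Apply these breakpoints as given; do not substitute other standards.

Ceftazidime 0.06 μg/mL: ≤ 0.12 μg/mL → susceptible
Ertapenem (256 μg/mL) ≥ 16 μg/mL → Resistant
Clindamycin: 128 μg/mL is ≥ 8 μg/mL ⇒ Resistant
Moxifloxacin 0.06 μg/mL: ≤ 2 μg/mL ⇒ susceptible
Tetracycline 0.5 μg/mL: ≤ 4 μg/mL → S
Azithromycin: 32 μg/mL is ≥ 32 μg/mL → resistant

S, R, R, S, S, R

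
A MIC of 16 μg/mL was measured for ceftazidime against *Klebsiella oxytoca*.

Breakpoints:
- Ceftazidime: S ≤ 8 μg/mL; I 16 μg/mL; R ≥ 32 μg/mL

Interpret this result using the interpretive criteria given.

I

Ceftazidime (16 μg/mL) = 16 μg/mL — intermediate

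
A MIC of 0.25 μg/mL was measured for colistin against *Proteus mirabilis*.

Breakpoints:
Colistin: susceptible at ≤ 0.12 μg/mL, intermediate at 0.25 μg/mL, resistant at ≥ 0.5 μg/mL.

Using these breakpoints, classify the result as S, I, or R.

Colistin: 0.25 μg/mL is = 0.25 μg/mL ⇒ Intermediate

Intermediate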